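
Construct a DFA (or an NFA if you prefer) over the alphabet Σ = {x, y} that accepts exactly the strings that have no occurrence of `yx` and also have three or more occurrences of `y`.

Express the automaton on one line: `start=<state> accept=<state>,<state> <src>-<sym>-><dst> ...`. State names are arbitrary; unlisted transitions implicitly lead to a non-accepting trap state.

Run two small machines in parallel and take their product. One (3 states) tracks partial matches of the forbidden pattern `yx`; the other (5 states) tracks the count of `y`s, saturating at 4. Each combined state is a pair, one component from each; accept when both components accept. Minimizing collapses redundant product states.
With 5 states:
        x   y  
>  s0   s0  s1 
   s1   s2  s3 
   s2   s2  s2 
   s3   s2  s4 
 * s4   s2  s4 
(> = start, * = accepting)

start=s0 accept=s4 s0-x->s0 s0-y->s1 s1-x->s2 s1-y->s3 s2-x->s2 s2-y->s2 s3-x->s2 s3-y->s4 s4-x->s2 s4-y->s4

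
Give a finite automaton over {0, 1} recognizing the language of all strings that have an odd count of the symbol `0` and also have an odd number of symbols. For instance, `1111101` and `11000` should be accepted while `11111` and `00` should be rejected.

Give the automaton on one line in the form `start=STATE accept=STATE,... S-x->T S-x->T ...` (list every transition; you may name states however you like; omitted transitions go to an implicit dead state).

start=A accept=B A-0->B A-1->C B-0->A B-1->D C-0->D C-1->A D-0->C D-1->B

Run two small machines in parallel and take their product. One (2 states) tracks the count of `0`s modulo 2; the other (2 states) tracks the input length modulo 2. Each combined state is a pair, one component from each; accept when both components accept.
4 states suffice.
       0  1 
>  A   B  C 
 * B   A  D 
   C   D  A 
   D   C  B 
(> = start, * = accepting)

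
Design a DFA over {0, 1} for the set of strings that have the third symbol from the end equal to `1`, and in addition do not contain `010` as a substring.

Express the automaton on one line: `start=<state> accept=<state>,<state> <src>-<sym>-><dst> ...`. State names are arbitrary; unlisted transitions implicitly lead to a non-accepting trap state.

start=s0 accept=s7,s8,s9,s10 s0-0->s1 s0-1->s2 s1-0->s1 s1-1->s3 s2-0->s4 s2-1->s5 s3-0->s6 s3-1->s5 s4-0->s7 s4-1->s8 s5-0->s9 s5-1->s10 s6-0->s6 s6-1->s6 s7-0->s1 s7-1->s3 s8-0->s6 s8-1->s5 s9-0->s7 s9-1->s8 s10-0->s9 s10-1->s10

Run two small machines in parallel and take their product. One (15 states) tracks the last 3 symbols read; the other (4 states) tracks partial matches of the forbidden pattern `010`. Each combined state is a pair, one component from each; accept when both components accept. After merging equivalent states the machine shrinks.
          0    1  
>  s0     s1   s2 
   s1     s1   s3 
   s2     s4   s5 
   s3     s6   s5 
   s4     s7   s8 
   s5     s9  s10 
   s6     s6   s6 
 * s7     s1   s3 
 * s8     s6   s5 
 * s9     s7   s8 
 * s10    s9  s10 
(> = start, * = accepting)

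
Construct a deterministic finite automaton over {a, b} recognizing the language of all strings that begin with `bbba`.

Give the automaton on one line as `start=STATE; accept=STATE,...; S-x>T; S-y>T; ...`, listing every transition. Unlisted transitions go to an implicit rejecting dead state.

start=q0; accept=q4; q0-a>q5; q0-b>q1; q1-a>q5; q1-b>q2; q2-a>q5; q2-b>q3; q3-a>q4; q3-b>q5; q4-a>q4; q4-b>q4; q5-a>q5; q5-b>q5

Walk along `bbba` while the input agrees: from q0 take `b` to q1, and so on. Any deviation drops to the rejecting sink q5. Once q4 is reached the prefix is confirmed and every continuation is accepted.
6 states suffice.
        a   b  
>  q0   q5  q1 
   q1   q5  q2 
   q2   q5  q3 
   q3   q4  q5 
 * q4   q4  q4 
   q5   q5  q5 
(> = start, * = accepting)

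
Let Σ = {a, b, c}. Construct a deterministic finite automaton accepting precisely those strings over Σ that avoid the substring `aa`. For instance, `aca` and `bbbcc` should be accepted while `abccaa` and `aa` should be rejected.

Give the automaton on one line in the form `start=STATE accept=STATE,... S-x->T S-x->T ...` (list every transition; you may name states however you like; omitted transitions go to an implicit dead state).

start=s0 accept=s0,s1 s0-a->s1 s0-b->s0 s0-c->s0 s1-a->s2 s1-b->s0 s1-c->s0 s2-a->s2 s2-b->s2 s2-c->s2

Track partial matches of the forbidden pattern `aa`. State s2 is a dead state reached once `aa` has occurred; every other state accepts. s0 means no part of `aa` is currently matched.
With 3 states:
        a   b   c  
>* s0   s1  s0  s0 
 * s1   s2  s0  s0 
   s2   s2  s2  s2 
(> = start, * = accepting)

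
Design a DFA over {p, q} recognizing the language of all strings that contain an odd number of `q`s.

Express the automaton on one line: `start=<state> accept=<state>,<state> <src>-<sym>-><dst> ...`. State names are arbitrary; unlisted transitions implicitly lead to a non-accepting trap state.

The only thing that matters is how many `q`s have appeared, reduced mod 2. Use one state per residue: S0 for 0, …, S1 for 1. Reading `q` moves to the next residue; anything else stays put. S1 is accepting.
A 2-state machine:
        p   q  
>  S0   S0  S1 
 * S1   S1  S0 
(> = start, * = accepting)

start=S0 accept=S1 S0-p->S0 S0-q->S1 S1-p->S1 S1-q->S0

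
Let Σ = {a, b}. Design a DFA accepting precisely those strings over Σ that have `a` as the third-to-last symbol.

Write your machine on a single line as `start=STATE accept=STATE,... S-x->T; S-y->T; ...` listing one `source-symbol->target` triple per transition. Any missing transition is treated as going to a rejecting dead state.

start=S0; accept=S7,S8,S9,S10; S0-a->S1; S0-b->S2; S1-a->S3; S1-b->S4; S2-a->S5; S2-b->S6; S3-a->S7; S3-b->S8; S4-a->S9; S4-b->S10; S5-a->S11; S5-b->S12; S6-a->S13; S6-b->S14; S7-a->S7; S7-b->S8; S8-a->S9; S8-b->S10; S9-a->S11; S9-b->S12; S10-a->S13; S10-b->S14; S11-a->S7; S11-b->S8; S12-a->S9; S12-b->S10; S13-a->S11; S13-b->S12; S14-a->S13; S14-b->S14

Because acceptance depends on a position counted from the end, the machine has to buffer the most recent 3 symbols. Make each state the string of the last up-to-3 symbols read; on input `x` shift the window left and append `x`. Accept when the buffered window has length 3 and begins with `a`.
A 15-state machine:
          a    b  
>  S0     S1   S2 
   S1     S3   S4 
   S2     S5   S6 
   S3     S7   S8 
   S4     S9  S10 
   S5    S11  S12 
   S6    S13  S14 
 * S7     S7   S8 
 * S8     S9  S10 
 * S9    S11  S12 
 * S10   S13  S14 
   S11    S7   S8 
   S12    S9  S10 
   S13   S11  S12 
   S14   S13  S14 
(> = start, * = accepting)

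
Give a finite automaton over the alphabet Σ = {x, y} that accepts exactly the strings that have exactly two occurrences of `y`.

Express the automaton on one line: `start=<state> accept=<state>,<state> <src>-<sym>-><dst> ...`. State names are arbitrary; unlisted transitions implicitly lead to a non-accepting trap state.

start=A accept=C A-x->A A-y->B B-x->B B-y->C C-x->C C-y->D D-x->D D-y->D

Count `y`s, saturating at 3: states A through C mean 0 through 2 `y`s seen; D means more than 2. Each `y` increments (capped at D); other symbols loop. Accept from {C}.
       x  y 
>  A   A  B 
   B   B  C 
 * C   C  D 
   D   D  D 
(> = start, * = accepting)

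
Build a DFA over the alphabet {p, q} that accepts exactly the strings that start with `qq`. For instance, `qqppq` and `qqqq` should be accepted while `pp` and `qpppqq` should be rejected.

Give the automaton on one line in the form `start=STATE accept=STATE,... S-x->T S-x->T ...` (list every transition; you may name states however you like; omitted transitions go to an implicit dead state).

Walk along `qq` while the input agrees: from s0 take `q` to s1, and so on. Any deviation drops to the rejecting sink s3. Once s2 is reached the prefix is confirmed and every continuation is accepted.
4 states suffice.
        p   q  
>  s0   s3  s1 
   s1   s3  s2 
 * s2   s2  s2 
   s3   s3  s3 
(> = start, * = accepting)

start=s0 accept=s2 s0-p->s3 s0-q->s1 s1-p->s3 s1-q->s2 s2-p->s2 s2-q->s2 s3-p->s3 s3-q->s3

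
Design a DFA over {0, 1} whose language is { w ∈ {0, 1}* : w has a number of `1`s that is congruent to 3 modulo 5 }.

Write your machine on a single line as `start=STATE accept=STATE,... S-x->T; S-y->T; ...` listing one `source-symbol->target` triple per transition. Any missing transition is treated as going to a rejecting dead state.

Keep the running count of `1`s modulo 5: each `1` advances along the cycle S0 → S1 → S2 → S3 → S4 → S0 while other symbols loop. Accept at S3.
A 5-state machine:
        0   1  
>  S0   S0  S1 
   S1   S1  S2 
   S2   S2  S3 
 * S3   S3  S4 
   S4   S4  S0 
(> = start, * = accepting)

start=S0; accept=S3; S0-0->S0; S0-1->S1; S1-0->S1; S1-1->S2; S2-0->S2; S2-1->S3; S3-0->S3; S3-1->S4; S4-0->S4; S4-1->S0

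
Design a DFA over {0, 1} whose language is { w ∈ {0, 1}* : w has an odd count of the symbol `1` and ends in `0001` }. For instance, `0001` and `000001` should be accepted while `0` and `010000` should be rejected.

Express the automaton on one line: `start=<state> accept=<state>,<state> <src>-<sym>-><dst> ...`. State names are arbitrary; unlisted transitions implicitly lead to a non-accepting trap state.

Run two small machines in parallel and take their product. The first has 2 states tracking the count of `1`s modulo 2; the second has 5 states tracking how much of the suffix `0001` has currently been matched. A product state is a pair (one from each), accepting exactly when both do. After merging equivalent states the machine shrinks.
A 6-state machine:
        0   1  
>  q0   q1  q2 
   q1   q3  q2 
   q2   q2  q0 
   q3   q4  q2 
   q4   q4  q5 
 * q5   q2  q0 
(> = start, * = accepting)

start=q0 accept=q5 q0-0->q1 q0-1->q2 q1-0->q3 q1-1->q2 q2-0->q2 q2-1->q0 q3-0->q4 q3-1->q2 q4-0->q4 q4-1->q5 q5-0->q2 q5-1->q0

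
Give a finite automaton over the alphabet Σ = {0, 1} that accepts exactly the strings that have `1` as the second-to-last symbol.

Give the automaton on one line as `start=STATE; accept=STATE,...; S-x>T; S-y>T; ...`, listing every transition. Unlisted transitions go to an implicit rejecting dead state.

Because acceptance depends on a position counted from the end, the machine has to buffer the most recent 2 symbols. Make each state the string of the last up-to-2 symbols read; on input `x` shift the window left and append `x`. Accept when the buffered window has length 2 and begins with `1`.
A 7-state machine:
       0  1 
>  A   B  C 
   B   D  E 
   C   F  G 
   D   D  E 
   E   F  G 
 * F   D  E 
 * G   F  G 
(> = start, * = accepting)

start=A; accept=F,G; A-0>B; A-1>C; B-0>D; B-1>E; C-0>F; C-1>G; D-0>D; D-1>E; E-0>F; E-1>G; F-0>D; F-1>E; G-0>F; G-1>G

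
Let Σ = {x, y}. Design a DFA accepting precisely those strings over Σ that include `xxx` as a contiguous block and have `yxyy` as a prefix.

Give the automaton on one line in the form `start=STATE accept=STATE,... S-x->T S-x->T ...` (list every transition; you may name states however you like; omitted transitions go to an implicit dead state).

start=A accept=L A-x->B A-y->C B-x->D B-y->E C-x->F C-y->E D-x->G D-y->E E-x->B E-y->E F-x->D F-y->H G-x->G G-y->G H-x->B H-y->I I-x->J I-y->I J-x->K J-y->I K-x->L K-y->I L-x->L L-y->L

Run two small machines in parallel and take their product. One (4 states) tracks whether and how much of `xxx` has been seen; the other (6 states) tracks whether the input so far still matches the prefix `yxyy`. Each combined state is a pair, one component from each; accept when both components accept.
With 12 states:
       x  y 
>  A   B  C 
   B   D  E 
   C   F  E 
   D   G  E 
   E   B  E 
   F   D  H 
   G   G  G 
   H   B  I 
   I   J  I 
   J   K  I 
   K   L  I 
 * L   L  L 
(> = start, * = accepting)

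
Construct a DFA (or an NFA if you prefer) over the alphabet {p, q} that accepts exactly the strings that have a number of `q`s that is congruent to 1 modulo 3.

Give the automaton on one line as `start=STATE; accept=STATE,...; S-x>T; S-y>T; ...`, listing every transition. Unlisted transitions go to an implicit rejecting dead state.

start=s0; accept=s1; s0-p>s0; s0-q>s1; s1-p>s1; s1-q>s2; s2-p>s2; s2-q>s0

Keep the running count of `q`s modulo 3: each `q` advances along the cycle s0 → s1 → s2 → s0 while other symbols loop. Accept at s1.
A 3-state machine:
        p   q  
>  s0   s0  s1 
 * s1   s1  s2 
   s2   s2  s0 
(> = start, * = accepting)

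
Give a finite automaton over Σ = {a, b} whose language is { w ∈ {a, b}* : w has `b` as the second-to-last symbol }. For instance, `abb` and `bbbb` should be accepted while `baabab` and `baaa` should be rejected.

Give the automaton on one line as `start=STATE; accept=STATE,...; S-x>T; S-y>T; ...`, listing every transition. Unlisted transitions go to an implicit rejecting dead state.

start=s0; accept=s5,s6; s0-a>s1; s0-b>s2; s1-a>s3; s1-b>s4; s2-a>s5; s2-b>s6; s3-a>s3; s3-b>s4; s4-a>s5; s4-b>s6; s5-a>s3; s5-b>s4; s6-a>s5; s6-b>s6

Because acceptance depends on a position counted from the end, the machine has to buffer the most recent 2 symbols. Make each state the string of the last up-to-2 symbols read; on input `x` shift the window left and append `x`. Accept when the buffered window has length 2 and begins with `b`.
A 7-state machine:
        a   b  
>  s0   s1  s2 
   s1   s3  s4 
   s2   s5  s6 
   s3   s3  s4 
   s4   s5  s6 
 * s5   s3  s4 
 * s6   s5  s6 
(> = start, * = accepting)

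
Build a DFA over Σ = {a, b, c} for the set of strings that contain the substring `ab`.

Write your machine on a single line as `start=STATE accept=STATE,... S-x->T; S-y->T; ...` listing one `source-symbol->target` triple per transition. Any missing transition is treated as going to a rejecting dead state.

start=q0; accept=q2; q0-a->q1; q0-b->q0; q0-c->q0; q1-a->q1; q1-b->q2; q1-c->q0; q2-a->q2; q2-b->q2; q2-c->q2

Track how much of `ab` has been matched so far: state q0 is no progress, q2 is the absorbing accept state reached once `ab` has occurred. Intermediate states record partial matches; on a mismatch, fall back to the longest reusable overlap.
3 states suffice.
        a   b   c  
>  q0   q1  q0  q0 
   q1   q1  q2  q0 
 * q2   q2  q2  q2 
(> = start, * = accepting)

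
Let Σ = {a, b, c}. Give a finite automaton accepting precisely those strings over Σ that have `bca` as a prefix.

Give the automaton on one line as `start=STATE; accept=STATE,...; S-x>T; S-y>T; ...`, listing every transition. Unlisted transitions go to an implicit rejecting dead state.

Check the first 3 symbols one by one: S0 through S2 record how many have matched `bca` so far; any wrong symbol goes to the dead state S4. After all 3 match we enter the accepting sink S3.
        a   b   c  
>  S0   S4  S1  S4 
   S1   S4  S4  S2 
   S2   S3  S4  S4 
 * S3   S3  S3  S3 
   S4   S4  S4  S4 
(> = start, * = accepting)

start=S0; accept=S3; S0-a>S4; S0-b>S1; S0-c>S4; S1-a>S4; S1-b>S4; S1-c>S2; S2-a>S3; S2-b>S4; S2-c>S4; S3-a>S3; S3-b>S3; S3-c>S3; S4-a>S4; S4-b>S4; S4-c>S4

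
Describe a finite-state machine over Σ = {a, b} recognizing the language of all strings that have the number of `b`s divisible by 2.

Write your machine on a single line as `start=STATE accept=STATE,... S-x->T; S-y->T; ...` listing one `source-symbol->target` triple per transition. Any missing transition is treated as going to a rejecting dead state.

Keep the running count of `b`s modulo 2: each `b` advances along the cycle q0 → q1 → q0 while other symbols loop. Accept at q0.
        a   b  
>* q0   q0  q1 
   q1   q1  q0 
(> = start, * = accepting)

start=q0; accept=q0; q0-a->q0; q0-b->q1; q1-a->q1; q1-b->q0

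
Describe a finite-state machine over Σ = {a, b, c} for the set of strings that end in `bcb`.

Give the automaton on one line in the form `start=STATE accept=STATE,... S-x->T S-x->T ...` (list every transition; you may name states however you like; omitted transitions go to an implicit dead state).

Let each state record the length of the longest suffix of the input read so far that is also a prefix of `bcb`. q1 means the last symbol is `b`; q2 means the last 2 symbols are `bc`; q3 means the last 3 symbols are `bcb`. Accept only at q3, where the string currently ends in `bcb`.
A 4-state machine:
        a   b   c  
>  q0   q0  q1  q0 
   q1   q0  q1  q2 
   q2   q0  q3  q0 
 * q3   q0  q1  q2 
(> = start, * = accepting)

start=q0 accept=q3 q0-a->q0 q0-b->q1 q0-c->q0 q1-a->q0 q1-b->q1 q1-c->q2 q2-a->q0 q2-b->q3 q2-c->q0 q3-a->q0 q3-b->q1 q3-c->q2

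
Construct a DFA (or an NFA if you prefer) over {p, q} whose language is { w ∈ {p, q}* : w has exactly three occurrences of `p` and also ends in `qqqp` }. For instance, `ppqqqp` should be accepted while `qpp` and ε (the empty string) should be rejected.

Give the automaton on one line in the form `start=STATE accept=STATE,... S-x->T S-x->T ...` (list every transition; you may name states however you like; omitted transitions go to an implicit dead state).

Run two small machines in parallel and take their product. The first has 5 states tracking the count of `p`s, saturating at 4; the second has 5 states tracking how much of the suffix `qqqp` has currently been matched. A product state is a pair (one from each), accepting exactly when both do. Equivalent product states are then merged.
An 8-state machine:
        p   q  
>  s0   s1  s0 
   s1   s2  s1 
   s2   s3  s4 
   s3   s3  s3 
   s4   s3  s5 
   s5   s3  s6 
   s6   s7  s6 
 * s7   s3  s3 
(> = start, * = accepting)

start=s0 accept=s7 s0-p->s1 s0-q->s0 s1-p->s2 s1-q->s1 s2-p->s3 s2-q->s4 s3-p->s3 s3-q->s3 s4-p->s3 s4-q->s5 s5-p->s3 s5-q->s6 s6-p->s7 s6-q->s6 s7-p->s3 s7-q->s3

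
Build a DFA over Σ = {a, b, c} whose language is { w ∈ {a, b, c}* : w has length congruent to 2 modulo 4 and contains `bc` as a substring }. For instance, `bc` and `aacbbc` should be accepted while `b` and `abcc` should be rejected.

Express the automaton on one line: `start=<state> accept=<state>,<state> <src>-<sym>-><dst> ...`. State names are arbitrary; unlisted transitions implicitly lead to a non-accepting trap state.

start=q0 accept=q5 q0-a->q1 q0-b->q2 q0-c->q1 q1-a->q3 q1-b->q4 q1-c->q3 q2-a->q3 q2-b->q4 q2-c->q5 q3-a->q6 q3-b->q7 q3-c->q6 q4-a->q6 q4-b->q7 q4-c->q8 q5-a->q8 q5-b->q8 q5-c->q8 q6-a->q0 q6-b->q9 q6-c->q0 q7-a->q0 q7-b->q9 q7-c->q10 q8-a->q10 q8-b->q10 q8-c->q10 q9-a->q1 q9-b->q2 q9-c->q11 q10-a->q11 q10-b->q11 q10-c->q11 q11-a->q5 q11-b->q5 q11-c->q5

Build one automaton per condition and run them in lockstep. The first has 4 states tracking the input length modulo 4; the second has 3 states tracking whether and how much of `bc` has been seen. A product state is a pair (one from each), accepting exactly when both do.
A 12-state machine:
          a    b    c  
>  q0     q1   q2   q1 
   q1     q3   q4   q3 
   q2     q3   q4   q5 
   q3     q6   q7   q6 
   q4     q6   q7   q8 
 * q5     q8   q8   q8 
   q6     q0   q9   q0 
   q7     q0   q9  q10 
   q8    q10  q10  q10 
   q9     q1   q2  q11 
   q10   q11  q11  q11 
   q11    q5   q5   q5 
(> = start, * = accepting)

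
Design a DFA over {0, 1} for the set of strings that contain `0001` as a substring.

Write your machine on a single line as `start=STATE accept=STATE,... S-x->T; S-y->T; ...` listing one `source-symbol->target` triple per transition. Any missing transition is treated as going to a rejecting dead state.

start=A; accept=E; A-0->B; A-1->A; B-0->C; B-1->A; C-0->D; C-1->A; D-0->D; D-1->E; E-0->E; E-1->E

Track how much of `0001` has been matched so far: state A is no progress, E is the absorbing accept state reached once `0001` has occurred. Intermediate states record partial matches; on a mismatch, fall back to the longest reusable overlap.
With 5 states:
       0  1 
>  A   B  A 
   B   C  A 
   C   D  A 
   D   D  E 
 * E   E  E 
(> = start, * = accepting)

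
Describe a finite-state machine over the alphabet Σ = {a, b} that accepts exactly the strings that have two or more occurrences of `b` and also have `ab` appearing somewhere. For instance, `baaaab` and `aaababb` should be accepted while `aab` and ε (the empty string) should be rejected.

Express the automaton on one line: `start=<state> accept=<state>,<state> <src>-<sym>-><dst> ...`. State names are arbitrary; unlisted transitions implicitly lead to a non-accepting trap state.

start=s0 accept=s6,s9 s0-a->s1 s0-b->s2 s1-a->s1 s1-b->s3 s2-a->s4 s2-b->s5 s3-a->s3 s3-b->s6 s4-a->s4 s4-b->s6 s5-a->s7 s5-b->s8 s6-a->s6 s6-b->s9 s7-a->s7 s7-b->s9 s8-a->s10 s8-b->s8 s9-a->s9 s9-b->s9 s10-a->s10 s10-b->s9

Run two small machines in parallel and take their product. One (4 states) tracks the count of `b`s, saturating at 3; the other (3 states) tracks whether and how much of `ab` has been seen. Each combined state is a pair, one component from each; accept when both components accept.
With 11 states:
          a    b  
>  s0     s1   s2 
   s1     s1   s3 
   s2     s4   s5 
   s3     s3   s6 
   s4     s4   s6 
   s5     s7   s8 
 * s6     s6   s9 
   s7     s7   s9 
   s8    s10   s8 
 * s9     s9   s9 
   s10   s10   s9 
(> = start, * = accepting)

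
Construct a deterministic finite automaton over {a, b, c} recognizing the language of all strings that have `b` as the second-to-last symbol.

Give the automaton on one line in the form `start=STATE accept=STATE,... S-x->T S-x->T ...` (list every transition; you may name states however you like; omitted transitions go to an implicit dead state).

start=S0 accept=S7,S8,S9 S0-a->S1 S0-b->S2 S0-c->S3 S1-a->S4 S1-b->S5 S1-c->S6 S2-a->S7 S2-b->S8 S2-c->S9 S3-a->S10 S3-b->S11 S3-c->S12 S4-a->S4 S4-b->S5 S4-c->S6 S5-a->S7 S5-b->S8 S5-c->S9 S6-a->S10 S6-b->S11 S6-c->S12 S7-a->S4 S7-b->S5 S7-c->S6 S8-a->S7 S8-b->S8 S8-c->S9 S9-a->S10 S9-b->S11 S9-c->S12 S10-a->S4 S10-b->S5 S10-c->S6 S11-a->S7 S11-b->S8 S11-c->S9 S12-a->S10 S12-b->S11 S12-c->S12

Because acceptance depends on a position counted from the end, the machine has to buffer the most recent 2 symbols. Make each state the string of the last up-to-2 symbols read; on input `x` shift the window left and append `x`. Accept when the buffered window has length 2 and begins with `b`.
With 13 states:
          a    b    c  
>  S0     S1   S2   S3 
   S1     S4   S5   S6 
   S2     S7   S8   S9 
   S3    S10  S11  S12 
   S4     S4   S5   S6 
   S5     S7   S8   S9 
   S6    S10  S11  S12 
 * S7     S4   S5   S6 
 * S8     S7   S8   S9 
 * S9    S10  S11  S12 
   S10    S4   S5   S6 
   S11    S7   S8   S9 
   S12   S10  S11  S12 
(> = start, * = accepting)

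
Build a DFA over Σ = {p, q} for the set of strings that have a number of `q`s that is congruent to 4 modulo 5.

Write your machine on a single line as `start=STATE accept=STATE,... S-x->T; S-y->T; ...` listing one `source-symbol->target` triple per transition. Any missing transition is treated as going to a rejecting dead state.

The only thing that matters is how many `q`s have appeared, reduced mod 5. Use one state per residue: S0 for 0, …, S4 for 4. Reading `q` moves to the next residue; anything else stays put. S4 is accepting.
        p   q  
>  S0   S0  S1 
   S1   S1  S2 
   S2   S2  S3 
   S3   S3  S4 
 * S4   S4  S0 
(> = start, * = accepting)

start=S0; accept=S4; S0-p->S0; S0-q->S1; S1-p->S1; S1-q->S2; S2-p->S2; S2-q->S3; S3-p->S3; S3-q->S4; S4-p->S4; S4-q->S0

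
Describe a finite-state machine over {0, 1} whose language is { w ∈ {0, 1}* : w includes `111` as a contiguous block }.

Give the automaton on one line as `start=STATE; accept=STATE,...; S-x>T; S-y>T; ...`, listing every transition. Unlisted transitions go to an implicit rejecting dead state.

start=s0; accept=s3; s0-0>s0; s0-1>s1; s1-0>s0; s1-1>s2; s2-0>s0; s2-1>s3; s3-0>s3; s3-1>s3

States s0..s2 record the length of the longest prefix of `111` that matches the current input suffix. Reaching s3 means `111` has been seen, and we stay there forever. Accept from s3.
        0   1  
>  s0   s0  s1 
   s1   s0  s2 
   s2   s0  s3 
 * s3   s3  s3 
(> = start, * = accepting)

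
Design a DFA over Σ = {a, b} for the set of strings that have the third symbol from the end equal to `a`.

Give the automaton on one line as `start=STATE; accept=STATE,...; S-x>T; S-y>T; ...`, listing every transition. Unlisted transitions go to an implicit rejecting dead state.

A DFA must remember the last 3 symbols (since which symbol is third-to-last isn't known until the input ends). Use one state per possible window of the last ≤3 symbols; accept from those whose window starts with `a`.
A 15-state machine:
          a    b  
>  q0     q1   q2 
   q1     q3   q4 
   q2     q5   q6 
   q3     q7   q8 
   q4     q9  q10 
   q5    q11  q12 
   q6    q13  q14 
 * q7     q7   q8 
 * q8     q9  q10 
 * q9    q11  q12 
 * q10   q13  q14 
   q11    q7   q8 
   q12    q9  q10 
   q13   q11  q12 
   q14   q13  q14 
(> = start, * = accepting)

start=q0; accept=q7,q8,q9,q10; q0-a>q1; q0-b>q2; q1-a>q3; q1-b>q4; q2-a>q5; q2-b>q6; q3-a>q7; q3-b>q8; q4-a>q9; q4-b>q10; q5-a>q11; q5-b>q12; q6-a>q13; q6-b>q14; q7-a>q7; q7-b>q8; q8-a>q9; q8-b>q10; q9-a>q11; q9-b>q12; q10-a>q13; q10-b>q14; q11-a>q7; q11-b>q8; q12-a>q9; q12-b>q10; q13-a>q11; q13-b>q12; q14-a>q13; q14-b>q14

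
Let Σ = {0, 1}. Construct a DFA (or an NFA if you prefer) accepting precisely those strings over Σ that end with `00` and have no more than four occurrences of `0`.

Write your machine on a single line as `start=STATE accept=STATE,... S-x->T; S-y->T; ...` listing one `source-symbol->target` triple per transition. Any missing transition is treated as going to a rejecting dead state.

Build one automaton per condition and run them in lockstep. One (3 states) tracks how much of the suffix `00` has currently been matched; the other (6 states) tracks the count of `0`s, saturating at 5. Each combined state is a pair, one component from each; accept when both components accept. After merging equivalent states the machine shrinks.
        0   1  
>  q0   q1  q0 
   q1   q2  q3 
 * q2   q4  q5 
   q3   q6  q3 
 * q4   q7  q8 
   q5   q9  q5 
   q6   q4  q5 
 * q7   q8  q8 
   q8   q8  q8 
   q9   q7  q8 
(> = start, * = accepting)

start=q0; accept=q2,q4,q7; q0-0->q1; q0-1->q0; q1-0->q2; q1-1->q3; q2-0->q4; q2-1->q5; q3-0->q6; q3-1->q3; q4-0->q7; q4-1->q8; q5-0->q9; q5-1->q5; q6-0->q4; q6-1->q5; q7-0->q8; q7-1->q8; q8-0->q8; q8-1->q8; q9-0->q7; q9-1->q8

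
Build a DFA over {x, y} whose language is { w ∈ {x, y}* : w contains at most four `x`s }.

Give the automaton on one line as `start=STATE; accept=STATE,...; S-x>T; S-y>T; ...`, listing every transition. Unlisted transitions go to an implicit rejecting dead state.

start=q0; accept=q0,q1,q2,q3,q4; q0-x>q1; q0-y>q0; q1-x>q2; q1-y>q1; q2-x>q3; q2-y>q2; q3-x>q4; q3-y>q3; q4-x>q5; q4-y>q4; q5-x>q5; q5-y>q5

Only the number of `x`s matters, and only up to 5. Make a chain q0 → q1 → q2 → q3 → q4 → q5 advanced by each `x` (with q5 absorbing); every other symbol self-loops. The accepting set is {q0, q1, q2, q3, q4}.
With 6 states:
        x   y  
>* q0   q1  q0 
 * q1   q2  q1 
 * q2   q3  q2 
 * q3   q4  q3 
 * q4   q5  q4 
   q5   q5  q5 
(> = start, * = accepting)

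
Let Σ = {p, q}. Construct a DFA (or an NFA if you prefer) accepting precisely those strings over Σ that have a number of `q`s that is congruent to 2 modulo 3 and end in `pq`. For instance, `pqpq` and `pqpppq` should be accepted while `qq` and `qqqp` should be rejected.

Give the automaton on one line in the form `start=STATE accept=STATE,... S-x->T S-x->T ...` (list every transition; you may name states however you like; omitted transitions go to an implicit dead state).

Handle the two conditions separately and then intersect. The first has 3 states tracking the count of `q`s modulo 3; the second has 3 states tracking how much of the suffix `pq` has currently been matched. A product state is a pair (one from each), accepting exactly when both do. After merging equivalent states the machine shrinks.
With 5 states:
       p  q 
>  A   A  B 
   B   C  D 
   C   C  E 
   D   D  A 
 * E   D  A 
(> = start, * = accepting)

start=A accept=E A-p->A A-q->B B-p->C B-q->D C-p->C C-q->E D-p->D D-q->A E-p->D E-q->A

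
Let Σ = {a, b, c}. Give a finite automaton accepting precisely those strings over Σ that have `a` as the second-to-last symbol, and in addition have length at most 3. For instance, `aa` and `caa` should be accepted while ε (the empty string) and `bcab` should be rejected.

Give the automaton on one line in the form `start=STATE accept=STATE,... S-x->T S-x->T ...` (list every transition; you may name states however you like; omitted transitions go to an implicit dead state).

Run two small machines in parallel and take their product. One (13 states) tracks the last 2 symbols read; the other (5 states) tracks the input length, saturating at 4. Each combined state is a pair, one component from each; accept when both components accept. Equivalent product states are then merged.
A 7-state machine:
        a   b   c  
>  q0   q1  q2  q2 
   q1   q3  q4  q4 
   q2   q5  q6  q6 
 * q3   q4  q4  q4 
 * q4   q6  q6  q6 
   q5   q4  q4  q4 
   q6   q6  q6  q6 
(> = start, * = accepting)

start=q0 accept=q3,q4 q0-a->q1 q0-b->q2 q0-c->q2 q1-a->q3 q1-b->q4 q1-c->q4 q2-a->q5 q2-b->q6 q2-c->q6 q3-a->q4 q3-b->q4 q3-c->q4 q4-a->q6 q4-b->q6 q4-c->q6 q5-a->q4 q5-b->q4 q5-c->q4 q6-a->q6 q6-b->q6 q6-c->q6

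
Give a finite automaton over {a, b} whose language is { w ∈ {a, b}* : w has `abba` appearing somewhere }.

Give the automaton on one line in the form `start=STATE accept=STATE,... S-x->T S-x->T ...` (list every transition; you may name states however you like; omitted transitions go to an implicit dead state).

start=q0 accept=q4 q0-a->q1 q0-b->q0 q1-a->q1 q1-b->q2 q2-a->q1 q2-b->q3 q3-a->q4 q3-b->q0 q4-a->q4 q4-b->q4

States q0..q3 record the length of the longest prefix of `abba` that matches the current input suffix. Reaching q4 means `abba` has been seen, and we stay there forever. Accept from q4.
With 5 states:
        a   b  
>  q0   q1  q0 
   q1   q1  q2 
   q2   q1  q3 
   q3   q4  q0 
 * q4   q4  q4 
(> = start, * = accepting)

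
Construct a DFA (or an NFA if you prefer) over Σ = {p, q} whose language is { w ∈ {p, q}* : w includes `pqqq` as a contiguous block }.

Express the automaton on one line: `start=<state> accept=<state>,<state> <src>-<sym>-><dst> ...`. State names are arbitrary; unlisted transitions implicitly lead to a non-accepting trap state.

States s0..s3 record the length of the longest prefix of `pqqq` that matches the current input suffix. Reaching s4 means `pqqq` has been seen, and we stay there forever. Accept from s4.
5 states suffice.
        p   q  
>  s0   s1  s0 
   s1   s1  s2 
   s2   s1  s3 
   s3   s1  s4 
 * s4   s4  s4 
(> = start, * = accepting)

start=s0 accept=s4 s0-p->s1 s0-q->s0 s1-p->s1 s1-q->s2 s2-p->s1 s2-q->s3 s3-p->s1 s3-q->s4 s4-p->s4 s4-q->s4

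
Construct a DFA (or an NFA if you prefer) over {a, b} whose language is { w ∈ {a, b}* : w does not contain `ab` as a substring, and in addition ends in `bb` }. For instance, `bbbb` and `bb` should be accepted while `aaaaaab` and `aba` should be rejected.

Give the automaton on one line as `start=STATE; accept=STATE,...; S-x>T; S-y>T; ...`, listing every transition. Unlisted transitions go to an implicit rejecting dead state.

Run two small machines in parallel and take their product. One (3 states) tracks partial matches of the forbidden pattern `ab`; the other (3 states) tracks how much of the suffix `bb` has currently been matched. Each combined state is a pair, one component from each; accept when both components accept. Equivalent product states are then merged.
A 4-state machine:
        a   b  
>  q0   q1  q2 
   q1   q1  q1 
   q2   q1  q3 
 * q3   q1  q3 
(> = start, * = accepting)

start=q0; accept=q3; q0-a>q1; q0-b>q2; q1-a>q1; q1-b>q1; q2-a>q1; q2-b>q3; q3-a>q1; q3-b>q3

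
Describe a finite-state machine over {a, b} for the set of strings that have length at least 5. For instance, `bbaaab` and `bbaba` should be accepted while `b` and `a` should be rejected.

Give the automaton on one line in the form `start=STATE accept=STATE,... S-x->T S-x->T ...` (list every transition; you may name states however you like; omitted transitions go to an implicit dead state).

start=s0 accept=s5,s6 s0-a->s1 s0-b->s1 s1-a->s2 s1-b->s2 s2-a->s3 s2-b->s3 s3-a->s4 s3-b->s4 s4-a->s5 s4-b->s5 s5-a->s6 s5-b->s6 s6-a->s6 s6-b->s6

We only need to distinguish lengths 0, 1, …, 5, and '>5'. Chain s0 → s1 → s2 → s3 → s4 → s5 → s6 on every symbol, with s6 looping. Accepting states: {s5, s6}.
7 states suffice.
        a   b  
>  s0   s1  s1 
   s1   s2  s2 
   s2   s3  s3 
   s3   s4  s4 
   s4   s5  s5 
 * s5   s6  s6 
 * s6   s6  s6 
(> = start, * = accepting)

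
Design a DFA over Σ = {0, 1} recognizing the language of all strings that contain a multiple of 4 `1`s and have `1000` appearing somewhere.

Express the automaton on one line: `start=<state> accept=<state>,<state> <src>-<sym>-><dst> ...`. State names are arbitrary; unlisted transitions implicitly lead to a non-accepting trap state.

Run two small machines in parallel and take their product. The first has 4 states tracking the count of `1`s modulo 4; the second has 5 states tracking whether and how much of `1000` has been seen. A product state is a pair (one from each), accepting exactly when both do.
With 17 states:
          0    1  
>  q0     q0   q1 
   q1     q2   q3 
   q2     q4   q3 
   q3     q5   q6 
   q4     q7   q3 
   q5     q8   q6 
   q6     q9  q10 
   q7     q7  q11 
   q8    q11   q6 
   q9    q12  q10 
   q10   q13   q1 
   q11   q11  q14 
   q12   q14  q10 
   q13   q15   q1 
   q14   q14  q16 
   q15   q16   q1 
 * q16   q16   q7 
(> = start, * = accepting)

start=q0 accept=q16 q0-0->q0 q0-1->q1 q1-0->q2 q1-1->q3 q2-0->q4 q2-1->q3 q3-0->q5 q3-1->q6 q4-0->q7 q4-1->q3 q5-0->q8 q5-1->q6 q6-0->q9 q6-1->q10 q7-0->q7 q7-1->q11 q8-0->q11 q8-1->q6 q9-0->q12 q9-1->q10 q10-0->q13 q10-1->q1 q11-0->q11 q11-1->q14 q12-0->q14 q12-1->q10 q13-0->q15 q13-1->q1 q14-0->q14 q14-1->q16 q15-0->q16 q15-1->q1 q16-0->q16 q16-1->q7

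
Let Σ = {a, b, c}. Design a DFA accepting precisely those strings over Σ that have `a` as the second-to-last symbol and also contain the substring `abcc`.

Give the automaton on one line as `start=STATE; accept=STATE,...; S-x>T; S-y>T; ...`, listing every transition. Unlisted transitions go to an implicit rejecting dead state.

start=q0; accept=q6,q7; q0-a>q1; q0-b>q0; q0-c>q0; q1-a>q1; q1-b>q2; q1-c>q0; q2-a>q1; q2-b>q0; q2-c>q3; q3-a>q1; q3-b>q0; q3-c>q4; q4-a>q5; q4-b>q4; q4-c>q4; q5-a>q6; q5-b>q7; q5-c>q7; q6-a>q6; q6-b>q7; q6-c>q7; q7-a>q5; q7-b>q4; q7-c>q4

Run two small machines in parallel and take their product. The first has 13 states tracking the last 2 symbols read; the second has 5 states tracking whether and how much of `abcc` has been seen. A product state is a pair (one from each), accepting exactly when both do. Equivalent product states are then merged.
        a   b   c  
>  q0   q1  q0  q0 
   q1   q1  q2  q0 
   q2   q1  q0  q3 
   q3   q1  q0  q4 
   q4   q5  q4  q4 
   q5   q6  q7  q7 
 * q6   q6  q7  q7 
 * q7   q5  q4  q4 
(> = start, * = accepting)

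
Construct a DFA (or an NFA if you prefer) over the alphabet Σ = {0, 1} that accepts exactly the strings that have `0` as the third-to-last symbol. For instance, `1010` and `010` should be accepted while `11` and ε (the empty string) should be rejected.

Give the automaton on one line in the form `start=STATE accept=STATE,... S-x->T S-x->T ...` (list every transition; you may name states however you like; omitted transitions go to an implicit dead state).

start=q0 accept=q7,q8,q9,q10 q0-0->q1 q0-1->q2 q1-0->q3 q1-1->q4 q2-0->q5 q2-1->q6 q3-0->q7 q3-1->q8 q4-0->q9 q4-1->q10 q5-0->q11 q5-1->q12 q6-0->q13 q6-1->q14 q7-0->q7 q7-1->q8 q8-0->q9 q8-1->q10 q9-0->q11 q9-1->q12 q10-0->q13 q10-1->q14 q11-0->q7 q11-1->q8 q12-0->q9 q12-1->q10 q13-0->q11 q13-1->q12 q14-0->q13 q14-1->q14

Because acceptance depends on a position counted from the end, the machine has to buffer the most recent 3 symbols. Make each state the string of the last up-to-3 symbols read; on input `x` shift the window left and append `x`. Accept when the buffered window has length 3 and begins with `0`.
With 15 states:
          0    1  
>  q0     q1   q2 
   q1     q3   q4 
   q2     q5   q6 
   q3     q7   q8 
   q4     q9  q10 
   q5    q11  q12 
   q6    q13  q14 
 * q7     q7   q8 
 * q8     q9  q10 
 * q9    q11  q12 
 * q10   q13  q14 
   q11    q7   q8 
   q12    q9  q10 
   q13   q11  q12 
   q14   q13  q14 
(> = start, * = accepting)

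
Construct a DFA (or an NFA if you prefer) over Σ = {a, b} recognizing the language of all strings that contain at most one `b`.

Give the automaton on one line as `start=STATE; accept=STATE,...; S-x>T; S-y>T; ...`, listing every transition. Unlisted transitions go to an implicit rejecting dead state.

start=s0; accept=s0,s1; s0-a>s0; s0-b>s1; s1-a>s1; s1-b>s2; s2-a>s2; s2-b>s2

Only the number of `b`s matters, and only up to 2. Make a chain s0 → s1 → s2 advanced by each `b` (with s2 absorbing); every other symbol self-loops. The accepting set is {s0, s1}.
With 3 states:
        a   b  
>* s0   s0  s1 
 * s1   s1  s2 
   s2   s2  s2 
(> = start, * = accepting)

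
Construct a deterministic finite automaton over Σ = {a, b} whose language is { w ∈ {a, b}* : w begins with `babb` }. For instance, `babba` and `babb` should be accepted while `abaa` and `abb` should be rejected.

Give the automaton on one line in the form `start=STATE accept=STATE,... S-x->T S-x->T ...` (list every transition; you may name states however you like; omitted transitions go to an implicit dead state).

Check the first 4 symbols one by one: S0 through S3 record how many have matched `babb` so far; any wrong symbol goes to the dead state S5. After all 4 match we enter the accepting sink S4.
        a   b  
>  S0   S5  S1 
   S1   S2  S5 
   S2   S5  S3 
   S3   S5  S4 
 * S4   S4  S4 
   S5   S5  S5 
(> = start, * = accepting)

start=S0 accept=S4 S0-a->S5 S0-b->S1 S1-a->S2 S1-b->S5 S2-a->S5 S2-b->S3 S3-a->S5 S3-b->S4 S4-a->S4 S4-b->S4 S5-a->S5 S5-b->S5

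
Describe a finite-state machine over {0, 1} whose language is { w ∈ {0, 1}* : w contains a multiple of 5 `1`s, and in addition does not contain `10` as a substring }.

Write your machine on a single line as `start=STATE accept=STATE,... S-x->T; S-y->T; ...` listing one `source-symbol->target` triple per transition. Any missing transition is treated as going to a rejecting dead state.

start=q0; accept=q0,q6; q0-0->q0; q0-1->q1; q1-0->q2; q1-1->q3; q2-0->q2; q2-1->q2; q3-0->q2; q3-1->q4; q4-0->q2; q4-1->q5; q5-0->q2; q5-1->q6; q6-0->q2; q6-1->q1

Build one automaton per condition and run them in lockstep. One (5 states) tracks the count of `1`s modulo 5; the other (3 states) tracks partial matches of the forbidden pattern `10`. Each combined state is a pair, one component from each; accept when both components accept. Equivalent product states are then merged.
With 7 states:
        0   1  
>* q0   q0  q1 
   q1   q2  q3 
   q2   q2  q2 
   q3   q2  q4 
   q4   q2  q5 
   q5   q2  q6 
 * q6   q2  q1 
(> = start, * = accepting)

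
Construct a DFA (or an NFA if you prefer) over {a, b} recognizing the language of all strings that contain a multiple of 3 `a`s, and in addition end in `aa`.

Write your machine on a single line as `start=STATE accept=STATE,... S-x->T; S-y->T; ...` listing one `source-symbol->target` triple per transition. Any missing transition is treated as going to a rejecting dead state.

start=s0; accept=s4; s0-a->s1; s0-b->s0; s1-a->s2; s1-b->s3; s2-a->s4; s2-b->s5; s3-a->s6; s3-b->s3; s4-a->s7; s4-b->s0; s5-a->s8; s5-b->s5; s6-a->s4; s6-b->s5; s7-a->s2; s7-b->s3; s8-a->s7; s8-b->s0

Build one automaton per condition and run them in lockstep. The first has 3 states tracking the count of `a`s modulo 3; the second has 3 states tracking how much of the suffix `aa` has currently been matched. A product state is a pair (one from each), accepting exactly when both do.
        a   b  
>  s0   s1  s0 
   s1   s2  s3 
   s2   s4  s5 
   s3   s6  s3 
 * s4   s7  s0 
   s5   s8  s5 
   s6   s4  s5 
   s7   s2  s3 
   s8   s7  s0 
(> = start, * = accepting)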